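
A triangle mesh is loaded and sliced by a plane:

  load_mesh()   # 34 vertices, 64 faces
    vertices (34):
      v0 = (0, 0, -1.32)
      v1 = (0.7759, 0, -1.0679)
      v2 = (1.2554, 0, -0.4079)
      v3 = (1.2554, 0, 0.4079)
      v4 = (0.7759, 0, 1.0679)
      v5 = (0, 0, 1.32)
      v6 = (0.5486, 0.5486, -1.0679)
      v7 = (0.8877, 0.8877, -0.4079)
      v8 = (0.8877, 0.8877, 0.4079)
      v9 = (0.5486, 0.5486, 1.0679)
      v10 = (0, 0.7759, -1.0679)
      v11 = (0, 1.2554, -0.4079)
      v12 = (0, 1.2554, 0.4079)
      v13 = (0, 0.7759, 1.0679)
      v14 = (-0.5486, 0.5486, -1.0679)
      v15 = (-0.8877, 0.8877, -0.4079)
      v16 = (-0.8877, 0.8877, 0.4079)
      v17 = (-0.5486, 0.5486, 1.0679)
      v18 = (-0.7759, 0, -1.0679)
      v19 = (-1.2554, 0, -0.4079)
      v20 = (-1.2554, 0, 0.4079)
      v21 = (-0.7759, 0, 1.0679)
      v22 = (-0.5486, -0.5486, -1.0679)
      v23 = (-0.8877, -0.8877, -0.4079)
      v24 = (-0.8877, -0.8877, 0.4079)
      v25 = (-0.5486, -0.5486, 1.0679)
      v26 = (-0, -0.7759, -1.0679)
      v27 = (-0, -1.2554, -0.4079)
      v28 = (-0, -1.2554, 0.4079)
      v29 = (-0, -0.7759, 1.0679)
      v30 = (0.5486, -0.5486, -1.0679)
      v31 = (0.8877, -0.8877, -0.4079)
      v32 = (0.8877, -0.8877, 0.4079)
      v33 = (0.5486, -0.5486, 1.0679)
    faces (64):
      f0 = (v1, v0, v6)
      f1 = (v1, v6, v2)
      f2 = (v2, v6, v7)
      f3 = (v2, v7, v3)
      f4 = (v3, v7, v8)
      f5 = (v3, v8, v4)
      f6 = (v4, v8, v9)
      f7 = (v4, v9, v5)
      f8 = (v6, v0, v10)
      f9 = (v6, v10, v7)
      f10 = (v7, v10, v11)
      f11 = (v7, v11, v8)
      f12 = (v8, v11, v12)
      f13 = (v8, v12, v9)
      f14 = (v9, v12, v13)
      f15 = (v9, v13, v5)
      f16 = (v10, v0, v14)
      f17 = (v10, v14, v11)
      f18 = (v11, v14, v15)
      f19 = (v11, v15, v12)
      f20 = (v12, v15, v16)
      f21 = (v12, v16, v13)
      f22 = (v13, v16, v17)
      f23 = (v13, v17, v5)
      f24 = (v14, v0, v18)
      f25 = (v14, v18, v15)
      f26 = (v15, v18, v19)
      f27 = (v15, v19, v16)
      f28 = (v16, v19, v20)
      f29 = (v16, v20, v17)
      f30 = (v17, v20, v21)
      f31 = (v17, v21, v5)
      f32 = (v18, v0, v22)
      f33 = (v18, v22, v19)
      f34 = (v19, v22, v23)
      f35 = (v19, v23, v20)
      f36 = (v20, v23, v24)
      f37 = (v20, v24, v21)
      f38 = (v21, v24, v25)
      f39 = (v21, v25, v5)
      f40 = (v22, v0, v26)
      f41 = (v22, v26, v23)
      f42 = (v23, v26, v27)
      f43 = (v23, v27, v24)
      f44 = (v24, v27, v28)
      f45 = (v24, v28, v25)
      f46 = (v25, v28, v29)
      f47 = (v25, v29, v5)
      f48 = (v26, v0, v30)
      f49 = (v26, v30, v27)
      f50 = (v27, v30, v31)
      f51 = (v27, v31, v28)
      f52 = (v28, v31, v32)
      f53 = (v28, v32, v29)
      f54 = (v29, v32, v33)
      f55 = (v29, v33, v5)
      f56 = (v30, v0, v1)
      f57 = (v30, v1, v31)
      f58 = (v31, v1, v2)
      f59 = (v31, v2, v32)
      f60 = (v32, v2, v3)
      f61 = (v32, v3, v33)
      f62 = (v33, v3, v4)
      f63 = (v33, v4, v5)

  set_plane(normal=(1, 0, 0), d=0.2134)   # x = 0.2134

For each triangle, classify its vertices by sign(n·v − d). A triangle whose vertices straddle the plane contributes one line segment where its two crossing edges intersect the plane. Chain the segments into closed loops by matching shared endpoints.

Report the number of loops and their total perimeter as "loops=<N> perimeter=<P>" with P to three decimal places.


Straddling triangles (20 of 64):
  (v1,v0,v6) [+-+] → (0.2134, 0, -1.25066)–(0.2134, 0.2134, -1.22194)  len=0.2153
  (v4,v9,v5) [++-] → (0.2134, 0.2134, 1.22194)–(0.2134, 0, 1.25066)  len=0.2153
  (v6,v0,v10) [+--] → (0.2134, 0.2134, -1.22194)–(0.2134, 0.687483, -1.0679)  len=0.4985
  (v6,v10,v7) [+-+] → (0.2134, 0.687483, -1.0679)–(0.2134, 0.802776, -0.909238)  len=0.1961
  (v7,v10,v11) [+--] → (0.2134, 0.802776, -0.909238)–(0.2134, 1.16701, -0.4079)  len=0.6197
  (v7,v11,v8) [+-+] → (0.2134, 1.16701, -0.4079)–(0.2134, 1.16701, -0.211785)  len=0.1961
  (v8,v11,v12) [+--] → (0.2134, 1.16701, -0.211785)–(0.2134, 1.16701, 0.4079)  len=0.6197
  (v8,v12,v9) [+-+] → (0.2134, 1.16701, 0.4079)–(0.2134, 0.980462, 0.664634)  len=0.3173
  (v9,v12,v13) [+--] → (0.2134, 0.980462, 0.664634)–(0.2134, 0.687483, 1.0679)  len=0.4985
  (v9,v13,v5) [+--] → (0.2134, 0.687483, 1.0679)–(0.2134, 0.2134, 1.22194)  len=0.4985
  (v26,v0,v30) [--+] → (0.2134, -0.2134, -1.22194)–(0.2134, -0.687483, -1.0679)  len=0.4985
  (v26,v30,v27) [-+-] → (0.2134, -0.687483, -1.0679)–(0.2134, -0.980462, -0.664634)  len=0.4985
  (v27,v30,v31) [-++] → (0.2134, -0.980462, -0.664634)–(0.2134, -1.16701, -0.4079)  len=0.3173
  (v27,v31,v28) [-+-] → (0.2134, -1.16701, -0.4079)–(0.2134, -1.16701, 0.211785)  len=0.6197
  (v28,v31,v32) [-++] → (0.2134, -1.16701, 0.211785)–(0.2134, -1.16701, 0.4079)  len=0.1961
  (v28,v32,v29) [-+-] → (0.2134, -1.16701, 0.4079)–(0.2134, -0.802776, 0.909238)  len=0.6197
  (v29,v32,v33) [-++] → (0.2134, -0.802776, 0.909238)–(0.2134, -0.687483, 1.0679)  len=0.1961
  (v29,v33,v5) [-+-] → (0.2134, -0.687483, 1.0679)–(0.2134, -0.2134, 1.22194)  len=0.4985
  (v30,v0,v1) [+-+] → (0.2134, -0.2134, -1.22194)–(0.2134, 0, -1.25066)  len=0.2153
  (v33,v4,v5) [++-] → (0.2134, 0, 1.25066)–(0.2134, -0.2134, 1.22194)  len=0.2153

Chained into 1 loop(s):
  loop 1: 20 segments, perimeter = 7.7500
Total perimeter = 7.750

loops=1 perimeter=7.750


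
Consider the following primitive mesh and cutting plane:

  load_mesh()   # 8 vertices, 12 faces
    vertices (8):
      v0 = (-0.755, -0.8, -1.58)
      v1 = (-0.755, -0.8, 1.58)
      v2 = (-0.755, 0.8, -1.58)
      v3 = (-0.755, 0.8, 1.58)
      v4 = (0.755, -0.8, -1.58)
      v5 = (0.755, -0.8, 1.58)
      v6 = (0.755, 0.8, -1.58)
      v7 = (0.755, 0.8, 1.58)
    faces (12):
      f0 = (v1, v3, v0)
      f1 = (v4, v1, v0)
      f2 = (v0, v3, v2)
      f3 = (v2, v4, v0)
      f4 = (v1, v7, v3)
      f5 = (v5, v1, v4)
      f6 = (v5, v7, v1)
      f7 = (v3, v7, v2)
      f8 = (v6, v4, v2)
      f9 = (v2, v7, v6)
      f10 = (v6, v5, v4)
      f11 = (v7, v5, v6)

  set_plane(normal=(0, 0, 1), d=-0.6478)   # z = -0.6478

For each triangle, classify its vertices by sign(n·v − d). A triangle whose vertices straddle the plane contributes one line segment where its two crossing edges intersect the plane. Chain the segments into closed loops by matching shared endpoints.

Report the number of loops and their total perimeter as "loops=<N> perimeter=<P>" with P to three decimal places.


Straddling triangles (8 of 12):
  (v1,v3,v0) [++-] → (-0.755, -0.328, -0.6478)–(-0.755, -0.8, -0.6478)  len=0.4720
  (v4,v1,v0) [-+-] → (0.30955, -0.8, -0.6478)–(-0.755, -0.8, -0.6478)  len=1.0646
  (v0,v3,v2) [-+-] → (-0.755, -0.328, -0.6478)–(-0.755, 0.8, -0.6478)  len=1.1280
  (v5,v1,v4) [++-] → (0.30955, -0.8, -0.6478)–(0.755, -0.8, -0.6478)  len=0.4454
  (v3,v7,v2) [++-] → (-0.30955, 0.8, -0.6478)–(-0.755, 0.8, -0.6478)  len=0.4454
  (v2,v7,v6) [-+-] → (-0.30955, 0.8, -0.6478)–(0.755, 0.8, -0.6478)  len=1.0646
  (v6,v5,v4) [-+-] → (0.755, 0.328, -0.6478)–(0.755, -0.8, -0.6478)  len=1.1280
  (v7,v5,v6) [++-] → (0.755, 0.328, -0.6478)–(0.755, 0.8, -0.6478)  len=0.4720

Chained into 1 loop(s):
  loop 1: 8 segments, perimeter = 6.2200
Total perimeter = 6.220

loops=1 perimeter=6.220


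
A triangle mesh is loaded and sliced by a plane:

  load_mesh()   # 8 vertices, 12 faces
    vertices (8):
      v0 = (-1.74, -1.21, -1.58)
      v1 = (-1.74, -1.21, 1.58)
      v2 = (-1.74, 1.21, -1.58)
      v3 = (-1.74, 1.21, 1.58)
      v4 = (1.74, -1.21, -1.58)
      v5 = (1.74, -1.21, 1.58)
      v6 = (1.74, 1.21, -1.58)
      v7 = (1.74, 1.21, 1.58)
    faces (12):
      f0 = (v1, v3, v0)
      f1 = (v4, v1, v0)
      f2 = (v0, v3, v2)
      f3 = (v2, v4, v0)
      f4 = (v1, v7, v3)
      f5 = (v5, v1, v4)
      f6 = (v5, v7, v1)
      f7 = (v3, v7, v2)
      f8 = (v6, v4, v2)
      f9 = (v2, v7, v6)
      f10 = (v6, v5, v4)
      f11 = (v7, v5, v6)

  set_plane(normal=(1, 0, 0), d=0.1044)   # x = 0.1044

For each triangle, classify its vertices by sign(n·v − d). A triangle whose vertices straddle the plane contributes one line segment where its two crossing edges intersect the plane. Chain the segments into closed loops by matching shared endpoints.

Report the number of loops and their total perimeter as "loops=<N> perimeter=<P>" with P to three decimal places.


Straddling triangles (8 of 12):
  (v4,v1,v0) [+--] → (0.1044, -1.21, -0.0948)–(0.1044, -1.21, -1.58)  len=1.4852
  (v2,v4,v0) [-+-] → (0.1044, -0.0726, -1.58)–(0.1044, -1.21, -1.58)  len=1.1374
  (v1,v7,v3) [-+-] → (0.1044, 0.0726, 1.58)–(0.1044, 1.21, 1.58)  len=1.1374
  (v5,v1,v4) [+-+] → (0.1044, -1.21, 1.58)–(0.1044, -1.21, -0.0948)  len=1.6748
  (v5,v7,v1) [++-] → (0.1044, 0.0726, 1.58)–(0.1044, -1.21, 1.58)  len=1.2826
  (v3,v7,v2) [-+-] → (0.1044, 1.21, 1.58)–(0.1044, 1.21, 0.0948)  len=1.4852
  (v6,v4,v2) [++-] → (0.1044, -0.0726, -1.58)–(0.1044, 1.21, -1.58)  len=1.2826
  (v2,v7,v6) [-++] → (0.1044, 1.21, 0.0948)–(0.1044, 1.21, -1.58)  len=1.6748

Chained into 1 loop(s):
  loop 1: 8 segments, perimeter = 11.1600
Total perimeter = 11.160

loops=1 perimeter=11.160


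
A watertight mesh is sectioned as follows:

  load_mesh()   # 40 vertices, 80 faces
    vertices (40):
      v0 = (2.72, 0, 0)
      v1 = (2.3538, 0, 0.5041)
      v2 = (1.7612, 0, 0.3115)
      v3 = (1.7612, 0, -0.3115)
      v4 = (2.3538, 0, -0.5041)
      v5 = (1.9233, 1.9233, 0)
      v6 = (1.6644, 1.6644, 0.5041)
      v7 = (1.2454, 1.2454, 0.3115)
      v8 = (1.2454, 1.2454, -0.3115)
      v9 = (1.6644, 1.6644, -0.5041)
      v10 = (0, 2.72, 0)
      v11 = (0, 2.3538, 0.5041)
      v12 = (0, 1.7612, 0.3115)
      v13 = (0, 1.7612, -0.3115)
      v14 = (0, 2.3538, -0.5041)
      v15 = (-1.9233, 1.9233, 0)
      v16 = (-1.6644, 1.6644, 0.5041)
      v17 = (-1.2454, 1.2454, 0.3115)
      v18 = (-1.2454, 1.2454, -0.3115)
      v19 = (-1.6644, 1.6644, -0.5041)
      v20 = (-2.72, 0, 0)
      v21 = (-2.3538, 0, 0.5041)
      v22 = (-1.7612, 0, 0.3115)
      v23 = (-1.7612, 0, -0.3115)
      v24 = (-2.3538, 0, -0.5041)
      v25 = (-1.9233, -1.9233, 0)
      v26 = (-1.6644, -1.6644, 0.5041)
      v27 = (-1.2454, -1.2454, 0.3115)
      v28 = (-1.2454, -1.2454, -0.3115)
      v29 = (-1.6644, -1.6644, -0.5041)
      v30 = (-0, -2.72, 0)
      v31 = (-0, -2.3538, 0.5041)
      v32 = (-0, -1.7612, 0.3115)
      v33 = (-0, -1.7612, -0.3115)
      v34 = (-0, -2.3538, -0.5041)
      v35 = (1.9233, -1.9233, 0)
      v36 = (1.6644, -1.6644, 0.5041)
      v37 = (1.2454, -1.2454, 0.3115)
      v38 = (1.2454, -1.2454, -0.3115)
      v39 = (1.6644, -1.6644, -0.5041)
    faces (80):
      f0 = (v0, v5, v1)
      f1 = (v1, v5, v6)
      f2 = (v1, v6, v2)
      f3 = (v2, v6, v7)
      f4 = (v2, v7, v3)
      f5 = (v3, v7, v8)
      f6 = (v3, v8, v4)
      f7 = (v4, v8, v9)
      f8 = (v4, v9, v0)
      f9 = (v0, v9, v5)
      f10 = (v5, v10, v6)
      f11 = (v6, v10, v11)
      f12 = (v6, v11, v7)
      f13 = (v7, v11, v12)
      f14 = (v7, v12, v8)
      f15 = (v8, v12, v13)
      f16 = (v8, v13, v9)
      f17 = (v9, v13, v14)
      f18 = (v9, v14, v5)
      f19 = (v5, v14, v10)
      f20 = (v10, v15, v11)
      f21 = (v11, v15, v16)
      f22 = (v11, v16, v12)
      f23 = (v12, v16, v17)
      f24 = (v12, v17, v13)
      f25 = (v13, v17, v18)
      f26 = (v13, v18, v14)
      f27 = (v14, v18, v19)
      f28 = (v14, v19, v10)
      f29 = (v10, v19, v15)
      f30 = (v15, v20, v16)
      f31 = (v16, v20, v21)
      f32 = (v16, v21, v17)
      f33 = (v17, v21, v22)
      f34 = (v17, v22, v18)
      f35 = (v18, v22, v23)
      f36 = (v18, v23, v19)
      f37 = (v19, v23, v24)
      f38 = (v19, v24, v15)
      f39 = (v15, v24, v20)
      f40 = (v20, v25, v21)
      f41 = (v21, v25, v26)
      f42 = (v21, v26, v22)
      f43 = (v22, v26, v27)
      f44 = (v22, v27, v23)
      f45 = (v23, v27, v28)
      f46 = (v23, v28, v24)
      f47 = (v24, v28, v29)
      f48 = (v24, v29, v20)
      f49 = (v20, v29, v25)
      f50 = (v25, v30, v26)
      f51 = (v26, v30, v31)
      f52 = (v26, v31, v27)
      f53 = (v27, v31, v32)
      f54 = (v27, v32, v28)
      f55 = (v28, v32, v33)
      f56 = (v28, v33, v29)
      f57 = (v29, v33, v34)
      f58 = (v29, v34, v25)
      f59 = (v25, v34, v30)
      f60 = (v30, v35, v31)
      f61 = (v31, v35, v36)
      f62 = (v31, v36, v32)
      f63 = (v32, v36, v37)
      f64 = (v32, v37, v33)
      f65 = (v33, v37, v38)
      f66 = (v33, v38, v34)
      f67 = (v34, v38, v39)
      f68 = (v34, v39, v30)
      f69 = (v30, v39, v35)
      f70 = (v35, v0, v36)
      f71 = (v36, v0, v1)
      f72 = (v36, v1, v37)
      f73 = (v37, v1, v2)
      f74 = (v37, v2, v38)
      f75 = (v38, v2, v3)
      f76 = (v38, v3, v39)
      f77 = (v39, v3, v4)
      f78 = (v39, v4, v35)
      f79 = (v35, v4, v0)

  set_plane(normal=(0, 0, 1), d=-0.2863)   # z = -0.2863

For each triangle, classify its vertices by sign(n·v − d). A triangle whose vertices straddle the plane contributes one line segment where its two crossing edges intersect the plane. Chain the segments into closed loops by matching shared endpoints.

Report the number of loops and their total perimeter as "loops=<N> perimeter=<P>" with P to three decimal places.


Straddling triangles (32 of 80):
  (v2,v7,v3) [++-] → (1.74034, 0.0503757, -0.2863)–(1.7612, 0, -0.2863)  len=0.0545
  (v3,v7,v8) [-+-] → (1.74034, 0.0503757, -0.2863)–(1.2454, 1.2454, -0.2863)  len=1.2935
  (v4,v9,v0) [--+] → (2.12048, 0.945284, -0.2863)–(2.51202, 0, -0.2863)  len=1.0232
  (v0,v9,v5) [+-+] → (2.12048, 0.945284, -0.2863)–(1.77626, 1.77626, -0.2863)  len=0.8994
  (v7,v12,v8) [++-] → (1.19502, 1.26626, -0.2863)–(1.2454, 1.2454, -0.2863)  len=0.0545
  (v8,v12,v13) [-+-] → (1.19502, 1.26626, -0.2863)–(0, 1.7612, -0.2863)  len=1.2935
  (v9,v14,v5) [--+] → (0.830975, 2.1678, -0.2863)–(1.77626, 1.77626, -0.2863)  len=1.0232
  (v5,v14,v10) [+-+] → (0.830975, 2.1678, -0.2863)–(0, 2.51202, -0.2863)  len=0.8994
  (v12,v17,v13) [++-] → (-0.0503757, 1.74034, -0.2863)–(0, 1.7612, -0.2863)  len=0.0545
  (v13,v17,v18) [-+-] → (-0.0503757, 1.74034, -0.2863)–(-1.2454, 1.2454, -0.2863)  len=1.2935
  (v14,v19,v10) [--+] → (-0.945284, 2.12048, -0.2863)–(0, 2.51202, -0.2863)  len=1.0232
  (v10,v19,v15) [+-+] → (-0.945284, 2.12048, -0.2863)–(-1.77626, 1.77626, -0.2863)  len=0.8994
  (v17,v22,v18) [++-] → (-1.26626, 1.19502, -0.2863)–(-1.2454, 1.2454, -0.2863)  len=0.0545
  (v18,v22,v23) [-+-] → (-1.26626, 1.19502, -0.2863)–(-1.7612, 0, -0.2863)  len=1.2935
  (v19,v24,v15) [--+] → (-2.1678, 0.830975, -0.2863)–(-1.77626, 1.77626, -0.2863)  len=1.0232
  (v15,v24,v20) [+-+] → (-2.1678, 0.830975, -0.2863)–(-2.51202, 0, -0.2863)  len=0.8994
  (v22,v27,v23) [++-] → (-1.74034, -0.0503757, -0.2863)–(-1.7612, 0, -0.2863)  len=0.0545
  (v23,v27,v28) [-+-] → (-1.74034, -0.0503757, -0.2863)–(-1.2454, -1.2454, -0.2863)  len=1.2935
  (v24,v29,v20) [--+] → (-2.12048, -0.945284, -0.2863)–(-2.51202, 0, -0.2863)  len=1.0232
  (v20,v29,v25) [+-+] → (-2.12048, -0.945284, -0.2863)–(-1.77626, -1.77626, -0.2863)  len=0.8994
  (v27,v32,v28) [++-] → (-1.19502, -1.26626, -0.2863)–(-1.2454, -1.2454, -0.2863)  len=0.0545
  (v28,v32,v33) [-+-] → (-1.19502, -1.26626, -0.2863)–(0, -1.7612, -0.2863)  len=1.2935
  (v29,v34,v25) [--+] → (-0.830975, -2.1678, -0.2863)–(-1.77626, -1.77626, -0.2863)  len=1.0232
  (v25,v34,v30) [+-+] → (-0.830975, -2.1678, -0.2863)–(0, -2.51202, -0.2863)  len=0.8994
  (v32,v37,v33) [++-] → (0.0503757, -1.74034, -0.2863)–(0, -1.7612, -0.2863)  len=0.0545
  (v33,v37,v38) [-+-] → (0.0503757, -1.74034, -0.2863)–(1.2454, -1.2454, -0.2863)  len=1.2935
  (v34,v39,v30) [--+] → (0.945284, -2.12048, -0.2863)–(0, -2.51202, -0.2863)  len=1.0232
  (v30,v39,v35) [+-+] → (0.945284, -2.12048, -0.2863)–(1.77626, -1.77626, -0.2863)  len=0.8994
  (v37,v2,v38) [++-] → (1.26626, -1.19502, -0.2863)–(1.2454, -1.2454, -0.2863)  len=0.0545
  (v38,v2,v3) [-+-] → (1.26626, -1.19502, -0.2863)–(1.7612, 0, -0.2863)  len=1.2935
  (v39,v4,v35) [--+] → (2.1678, -0.830975, -0.2863)–(1.77626, -1.77626, -0.2863)  len=1.0232
  (v35,v4,v0) [+-+] → (2.1678, -0.830975, -0.2863)–(2.51202, 0, -0.2863)  len=0.8994

Chained into 2 loop(s):
  loop 1: 16 segments, perimeter = 10.7839
  loop 2: 16 segments, perimeter = 15.3809
Total perimeter = 26.165

loops=2 perimeter=26.165


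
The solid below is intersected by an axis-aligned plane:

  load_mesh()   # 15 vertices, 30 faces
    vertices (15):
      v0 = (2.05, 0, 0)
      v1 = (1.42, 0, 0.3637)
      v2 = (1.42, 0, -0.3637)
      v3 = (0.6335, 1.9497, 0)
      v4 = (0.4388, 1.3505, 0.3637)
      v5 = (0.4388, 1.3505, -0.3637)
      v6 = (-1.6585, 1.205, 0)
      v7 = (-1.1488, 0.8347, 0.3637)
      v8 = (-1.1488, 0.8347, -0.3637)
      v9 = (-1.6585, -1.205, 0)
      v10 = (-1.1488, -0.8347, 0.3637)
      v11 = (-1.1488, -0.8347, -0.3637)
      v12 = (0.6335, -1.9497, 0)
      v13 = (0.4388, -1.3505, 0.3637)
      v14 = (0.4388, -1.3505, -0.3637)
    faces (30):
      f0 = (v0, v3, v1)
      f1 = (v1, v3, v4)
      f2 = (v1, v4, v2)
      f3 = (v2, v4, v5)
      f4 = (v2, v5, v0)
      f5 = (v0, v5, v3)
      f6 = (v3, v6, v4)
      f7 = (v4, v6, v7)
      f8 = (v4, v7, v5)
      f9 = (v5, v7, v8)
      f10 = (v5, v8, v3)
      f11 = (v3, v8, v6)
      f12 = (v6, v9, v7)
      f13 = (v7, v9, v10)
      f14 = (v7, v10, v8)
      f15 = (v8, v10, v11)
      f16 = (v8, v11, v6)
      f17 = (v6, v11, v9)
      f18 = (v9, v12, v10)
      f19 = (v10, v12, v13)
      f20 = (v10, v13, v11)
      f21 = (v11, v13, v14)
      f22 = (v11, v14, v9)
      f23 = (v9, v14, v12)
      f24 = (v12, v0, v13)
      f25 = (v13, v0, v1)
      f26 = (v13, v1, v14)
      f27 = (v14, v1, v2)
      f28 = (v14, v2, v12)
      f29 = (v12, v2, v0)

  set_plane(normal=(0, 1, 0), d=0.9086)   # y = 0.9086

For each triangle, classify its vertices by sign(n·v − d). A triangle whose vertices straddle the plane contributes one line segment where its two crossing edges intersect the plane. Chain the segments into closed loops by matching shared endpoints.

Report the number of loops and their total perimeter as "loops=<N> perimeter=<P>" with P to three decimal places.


Straddling triangles (14 of 30):
  (v0,v3,v1) [-+-] → (1.38988, 0.9086, 0)–(1.05347, 0.9086, 0.194208)  len=0.3884
  (v1,v3,v4) [-++] → (1.05347, 0.9086, 0.194208)–(0.759861, 0.9086, 0.3637)  len=0.3390
  (v1,v4,v2) [-+-] → (0.759861, 0.9086, 0.3637)–(0.759861, 0.9086, 0.125686)  len=0.2380
  (v2,v4,v5) [-++] → (0.759861, 0.9086, 0.125686)–(0.759861, 0.9086, -0.3637)  len=0.4894
  (v2,v5,v0) [-+-] → (0.759861, 0.9086, -0.3637)–(0.966004, 0.9086, -0.244693)  len=0.2380
  (v0,v5,v3) [-++] → (0.966004, 0.9086, -0.244693)–(1.38988, 0.9086, 0)  len=0.4894
  (v4,v6,v7) [++-] → (-1.25052, 0.9086, 0.291117)–(-0.92134, 0.9086, 0.3637)  len=0.3371
  (v4,v7,v5) [+-+] → (-0.92134, 0.9086, 0.3637)–(-0.92134, 0.9086, 0.259484)  len=0.1042
  (v5,v7,v8) [+--] → (-0.92134, 0.9086, 0.259484)–(-0.92134, 0.9086, -0.3637)  len=0.6232
  (v5,v8,v3) [+-+] → (-0.92134, 0.9086, -0.3637)–(-1.03067, 0.9086, -0.339595)  len=0.1120
  (v3,v8,v6) [+-+] → (-1.03067, 0.9086, -0.339595)–(-1.25052, 0.9086, -0.291117)  len=0.2251
  (v6,v9,v7) [+--] → (-1.6585, 0.9086, 0)–(-1.25052, 0.9086, 0.291117)  len=0.5012
  (v8,v11,v6) [--+] → (-1.58443, 0.9086, -0.0528512)–(-1.25052, 0.9086, -0.291117)  len=0.4102
  (v6,v11,v9) [+--] → (-1.58443, 0.9086, -0.0528512)–(-1.6585, 0.9086, 0)  len=0.0910

Chained into 2 loop(s):
  loop 1: 6 segments, perimeter = 2.1823
  loop 2: 8 segments, perimeter = 2.4040
Total perimeter = 4.586

loops=2 perimeter=4.586


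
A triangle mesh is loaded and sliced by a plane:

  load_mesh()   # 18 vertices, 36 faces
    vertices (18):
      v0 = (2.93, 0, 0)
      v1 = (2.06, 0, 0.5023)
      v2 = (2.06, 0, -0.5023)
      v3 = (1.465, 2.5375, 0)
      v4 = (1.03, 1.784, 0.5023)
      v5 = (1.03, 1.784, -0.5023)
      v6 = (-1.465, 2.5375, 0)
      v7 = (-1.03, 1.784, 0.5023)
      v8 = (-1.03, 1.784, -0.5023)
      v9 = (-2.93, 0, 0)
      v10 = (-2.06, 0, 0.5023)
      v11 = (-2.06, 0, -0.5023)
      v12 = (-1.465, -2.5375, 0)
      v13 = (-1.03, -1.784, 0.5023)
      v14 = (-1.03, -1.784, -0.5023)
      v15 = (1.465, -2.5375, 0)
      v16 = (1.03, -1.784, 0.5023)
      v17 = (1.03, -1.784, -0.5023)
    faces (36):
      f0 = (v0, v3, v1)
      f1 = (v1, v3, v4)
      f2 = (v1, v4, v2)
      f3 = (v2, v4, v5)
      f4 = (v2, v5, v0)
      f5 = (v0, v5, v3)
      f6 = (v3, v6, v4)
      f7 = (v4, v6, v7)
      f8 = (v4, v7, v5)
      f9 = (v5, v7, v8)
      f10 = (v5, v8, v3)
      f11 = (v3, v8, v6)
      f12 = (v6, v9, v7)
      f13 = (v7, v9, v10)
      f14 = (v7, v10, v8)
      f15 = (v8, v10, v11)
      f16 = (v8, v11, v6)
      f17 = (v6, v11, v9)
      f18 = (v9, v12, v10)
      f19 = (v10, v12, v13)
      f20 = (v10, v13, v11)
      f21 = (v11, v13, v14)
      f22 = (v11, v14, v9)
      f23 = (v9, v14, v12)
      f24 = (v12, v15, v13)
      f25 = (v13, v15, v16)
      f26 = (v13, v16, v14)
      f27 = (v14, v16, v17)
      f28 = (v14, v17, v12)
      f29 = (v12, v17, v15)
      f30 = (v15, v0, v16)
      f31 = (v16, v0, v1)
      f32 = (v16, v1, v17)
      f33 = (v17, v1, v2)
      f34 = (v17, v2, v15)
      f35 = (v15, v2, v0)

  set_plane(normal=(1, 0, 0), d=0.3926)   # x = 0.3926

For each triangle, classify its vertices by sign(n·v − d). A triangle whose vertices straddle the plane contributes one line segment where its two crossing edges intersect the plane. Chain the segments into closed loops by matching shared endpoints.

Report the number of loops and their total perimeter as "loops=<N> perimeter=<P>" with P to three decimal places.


loops=2 perimeter=5.632

Straddling triangles (12 of 36):
  (v3,v6,v4) [+-+] → (0.3926, 2.5375, 0)–(0.3926, 1.9765, 0.373977)  len=0.6742
  (v4,v6,v7) [+--] → (0.3926, 1.9765, 0.373977)–(0.3926, 1.784, 0.5023)  len=0.2313
  (v4,v7,v5) [+-+] → (0.3926, 1.784, 0.5023)–(0.3926, 1.784, -0.191459)  len=0.6938
  (v5,v7,v8) [+--] → (0.3926, 1.784, -0.191459)–(0.3926, 1.784, -0.5023)  len=0.3108
  (v5,v8,v3) [+-+] → (0.3926, 1.784, -0.5023)–(0.3926, 2.21363, -0.215898)  len=0.5163
  (v3,v8,v6) [+--] → (0.3926, 2.21363, -0.215898)–(0.3926, 2.5375, 0)  len=0.3892
  (v12,v15,v13) [-+-] → (0.3926, -2.5375, 0)–(0.3926, -2.21363, 0.215898)  len=0.3892
  (v13,v15,v16) [-++] → (0.3926, -2.21363, 0.215898)–(0.3926, -1.784, 0.5023)  len=0.5163
  (v13,v16,v14) [-+-] → (0.3926, -1.784, 0.5023)–(0.3926, -1.784, 0.191459)  len=0.3108
  (v14,v16,v17) [-++] → (0.3926, -1.784, 0.191459)–(0.3926, -1.784, -0.5023)  len=0.6938
  (v14,v17,v12) [-+-] → (0.3926, -1.784, -0.5023)–(0.3926, -1.9765, -0.373977)  len=0.2313
  (v12,v17,v15) [-++] → (0.3926, -1.9765, -0.373977)–(0.3926, -2.5375, 0)  len=0.6742

Chained into 2 loop(s):
  loop 1: 6 segments, perimeter = 2.8158
  loop 2: 6 segments, perimeter = 2.8158
Total perimeter = 5.632


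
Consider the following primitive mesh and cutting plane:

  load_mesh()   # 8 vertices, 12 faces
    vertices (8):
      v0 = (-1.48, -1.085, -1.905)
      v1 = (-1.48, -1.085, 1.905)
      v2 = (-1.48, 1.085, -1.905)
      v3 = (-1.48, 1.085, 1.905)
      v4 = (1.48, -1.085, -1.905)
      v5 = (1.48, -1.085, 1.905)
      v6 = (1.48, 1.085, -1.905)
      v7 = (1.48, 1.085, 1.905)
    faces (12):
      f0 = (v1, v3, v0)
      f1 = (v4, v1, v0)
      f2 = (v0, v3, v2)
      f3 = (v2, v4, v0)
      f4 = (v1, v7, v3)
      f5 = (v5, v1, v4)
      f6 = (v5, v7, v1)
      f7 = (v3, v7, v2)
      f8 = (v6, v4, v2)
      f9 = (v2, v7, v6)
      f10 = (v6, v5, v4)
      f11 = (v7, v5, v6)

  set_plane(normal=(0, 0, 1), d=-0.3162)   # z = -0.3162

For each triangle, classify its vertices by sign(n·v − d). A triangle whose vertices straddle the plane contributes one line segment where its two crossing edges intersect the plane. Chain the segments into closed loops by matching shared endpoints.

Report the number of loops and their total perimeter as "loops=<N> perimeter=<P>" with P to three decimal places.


loops=1 perimeter=10.260

Straddling triangles (8 of 12):
  (v1,v3,v0) [++-] → (-1.48, -0.180093, -0.3162)–(-1.48, -1.085, -0.3162)  len=0.9049
  (v4,v1,v0) [-+-] → (0.245657, -1.085, -0.3162)–(-1.48, -1.085, -0.3162)  len=1.7257
  (v0,v3,v2) [-+-] → (-1.48, -0.180093, -0.3162)–(-1.48, 1.085, -0.3162)  len=1.2651
  (v5,v1,v4) [++-] → (0.245657, -1.085, -0.3162)–(1.48, -1.085, -0.3162)  len=1.2343
  (v3,v7,v2) [++-] → (-0.245657, 1.085, -0.3162)–(-1.48, 1.085, -0.3162)  len=1.2343
  (v2,v7,v6) [-+-] → (-0.245657, 1.085, -0.3162)–(1.48, 1.085, -0.3162)  len=1.7257
  (v6,v5,v4) [-+-] → (1.48, 0.180093, -0.3162)–(1.48, -1.085, -0.3162)  len=1.2651
  (v7,v5,v6) [++-] → (1.48, 0.180093, -0.3162)–(1.48, 1.085, -0.3162)  len=0.9049

Chained into 1 loop(s):
  loop 1: 8 segments, perimeter = 10.2600
Total perimeter = 10.260


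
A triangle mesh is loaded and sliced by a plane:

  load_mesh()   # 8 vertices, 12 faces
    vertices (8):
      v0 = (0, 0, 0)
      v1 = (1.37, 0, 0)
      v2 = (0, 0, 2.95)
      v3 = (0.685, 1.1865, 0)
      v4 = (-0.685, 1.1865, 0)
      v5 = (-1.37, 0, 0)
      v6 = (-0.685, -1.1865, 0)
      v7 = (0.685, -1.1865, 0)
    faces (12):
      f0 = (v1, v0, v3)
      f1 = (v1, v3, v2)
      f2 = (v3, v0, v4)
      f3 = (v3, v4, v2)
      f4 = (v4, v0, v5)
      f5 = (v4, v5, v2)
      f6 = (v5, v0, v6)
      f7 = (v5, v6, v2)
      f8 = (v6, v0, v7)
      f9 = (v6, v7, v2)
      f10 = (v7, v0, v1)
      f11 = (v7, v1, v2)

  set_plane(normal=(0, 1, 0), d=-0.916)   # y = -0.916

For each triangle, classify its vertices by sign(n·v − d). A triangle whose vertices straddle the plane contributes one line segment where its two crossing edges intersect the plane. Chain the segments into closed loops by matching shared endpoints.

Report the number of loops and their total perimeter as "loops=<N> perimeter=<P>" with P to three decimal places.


Straddling triangles (6 of 12):
  (v5,v0,v6) [++-] → (-0.528833, -0.916, 0)–(-0.841167, -0.916, 0)  len=0.3123
  (v5,v6,v2) [+-+] → (-0.841167, -0.916, 0)–(-0.528833, -0.916, 0.672545)  len=0.7415
  (v6,v0,v7) [-+-] → (-0.528833, -0.916, 0)–(0.528833, -0.916, 0)  len=1.0577
  (v6,v7,v2) [--+] → (0.528833, -0.916, 0.672545)–(-0.528833, -0.916, 0.672545)  len=1.0577
  (v7,v0,v1) [-++] → (0.528833, -0.916, 0)–(0.841167, -0.916, 0)  len=0.3123
  (v7,v1,v2) [-++] → (0.841167, -0.916, 0)–(0.528833, -0.916, 0.672545)  len=0.7415

Chained into 1 loop(s):
  loop 1: 6 segments, perimeter = 4.2231
Total perimeter = 4.223

loops=1 perimeter=4.223


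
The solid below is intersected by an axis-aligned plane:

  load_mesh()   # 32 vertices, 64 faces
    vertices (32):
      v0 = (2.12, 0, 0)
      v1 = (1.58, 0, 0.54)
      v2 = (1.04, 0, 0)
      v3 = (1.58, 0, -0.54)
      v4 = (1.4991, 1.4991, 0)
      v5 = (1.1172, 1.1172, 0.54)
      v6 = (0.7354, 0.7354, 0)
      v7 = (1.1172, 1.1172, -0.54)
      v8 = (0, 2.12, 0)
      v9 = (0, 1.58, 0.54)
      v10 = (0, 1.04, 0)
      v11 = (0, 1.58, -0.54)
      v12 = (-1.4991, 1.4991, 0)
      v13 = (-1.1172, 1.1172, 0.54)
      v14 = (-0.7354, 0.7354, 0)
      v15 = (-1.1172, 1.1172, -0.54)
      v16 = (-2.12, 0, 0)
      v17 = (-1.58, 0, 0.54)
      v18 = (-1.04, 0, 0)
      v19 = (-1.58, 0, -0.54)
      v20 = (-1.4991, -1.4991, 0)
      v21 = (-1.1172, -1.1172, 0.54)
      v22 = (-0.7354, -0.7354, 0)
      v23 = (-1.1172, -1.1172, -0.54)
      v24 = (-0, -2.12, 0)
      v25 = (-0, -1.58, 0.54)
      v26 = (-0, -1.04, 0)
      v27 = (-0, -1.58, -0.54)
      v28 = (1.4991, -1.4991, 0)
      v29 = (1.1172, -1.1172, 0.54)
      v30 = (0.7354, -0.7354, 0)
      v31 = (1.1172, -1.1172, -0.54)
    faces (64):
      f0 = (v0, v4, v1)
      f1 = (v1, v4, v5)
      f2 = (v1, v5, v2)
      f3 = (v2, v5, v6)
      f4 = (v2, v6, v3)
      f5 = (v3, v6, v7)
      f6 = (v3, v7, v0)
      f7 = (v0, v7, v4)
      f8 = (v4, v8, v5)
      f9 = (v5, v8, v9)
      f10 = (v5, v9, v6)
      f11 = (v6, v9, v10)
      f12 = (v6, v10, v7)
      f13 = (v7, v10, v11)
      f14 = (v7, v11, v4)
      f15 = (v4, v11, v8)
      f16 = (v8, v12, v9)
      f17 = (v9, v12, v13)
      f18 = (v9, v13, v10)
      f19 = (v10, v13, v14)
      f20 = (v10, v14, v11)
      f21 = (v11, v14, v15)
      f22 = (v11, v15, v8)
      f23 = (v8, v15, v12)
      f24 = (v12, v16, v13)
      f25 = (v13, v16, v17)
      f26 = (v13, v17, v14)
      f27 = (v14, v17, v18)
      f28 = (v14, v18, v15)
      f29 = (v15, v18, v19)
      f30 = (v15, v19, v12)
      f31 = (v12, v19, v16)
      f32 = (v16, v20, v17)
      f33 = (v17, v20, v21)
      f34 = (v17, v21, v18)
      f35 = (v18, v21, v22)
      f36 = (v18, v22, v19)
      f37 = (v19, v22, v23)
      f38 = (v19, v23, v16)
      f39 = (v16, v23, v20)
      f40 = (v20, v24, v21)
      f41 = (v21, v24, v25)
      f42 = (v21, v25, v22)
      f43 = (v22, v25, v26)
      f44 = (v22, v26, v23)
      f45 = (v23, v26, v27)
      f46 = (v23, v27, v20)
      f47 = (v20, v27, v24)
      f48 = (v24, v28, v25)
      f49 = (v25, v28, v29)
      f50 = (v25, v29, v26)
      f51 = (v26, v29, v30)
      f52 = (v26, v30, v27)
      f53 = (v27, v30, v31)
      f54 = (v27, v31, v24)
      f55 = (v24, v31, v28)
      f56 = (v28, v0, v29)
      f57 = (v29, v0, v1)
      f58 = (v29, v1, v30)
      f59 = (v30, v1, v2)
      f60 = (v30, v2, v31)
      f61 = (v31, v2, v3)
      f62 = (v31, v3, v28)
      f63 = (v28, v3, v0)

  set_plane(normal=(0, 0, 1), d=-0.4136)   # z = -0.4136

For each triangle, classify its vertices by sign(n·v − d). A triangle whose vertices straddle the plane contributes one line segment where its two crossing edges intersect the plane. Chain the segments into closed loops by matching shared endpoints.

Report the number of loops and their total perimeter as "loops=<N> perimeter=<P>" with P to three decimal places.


loops=2 perimeter=19.348

Straddling triangles (32 of 64):
  (v2,v6,v3) [++-] → (1.3823, 0.172138, -0.4136)–(1.4536, 0, -0.4136)  len=0.1863
  (v3,v6,v7) [-+-] → (1.3823, 0.172138, -0.4136)–(1.02783, 1.02783, -0.4136)  len=0.9262
  (v3,v7,v0) [--+] → (1.35193, 0.855692, -0.4136)–(1.7064, 0, -0.4136)  len=0.9262
  (v0,v7,v4) [+-+] → (1.35193, 0.855692, -0.4136)–(1.20659, 1.20659, -0.4136)  len=0.3798
  (v6,v10,v7) [++-] → (0.855692, 1.09913, -0.4136)–(1.02783, 1.02783, -0.4136)  len=0.1863
  (v7,v10,v11) [-+-] → (0.855692, 1.09913, -0.4136)–(0, 1.4536, -0.4136)  len=0.9262
  (v7,v11,v4) [--+] → (0.3509, 1.56106, -0.4136)–(1.20659, 1.20659, -0.4136)  len=0.9262
  (v4,v11,v8) [+-+] → (0.3509, 1.56106, -0.4136)–(0, 1.7064, -0.4136)  len=0.3798
  (v10,v14,v11) [++-] → (-0.172138, 1.3823, -0.4136)–(0, 1.4536, -0.4136)  len=0.1863
  (v11,v14,v15) [-+-] → (-0.172138, 1.3823, -0.4136)–(-1.02783, 1.02783, -0.4136)  len=0.9262
  (v11,v15,v8) [--+] → (-0.855692, 1.35193, -0.4136)–(0, 1.7064, -0.4136)  len=0.9262
  (v8,v15,v12) [+-+] → (-0.855692, 1.35193, -0.4136)–(-1.20659, 1.20659, -0.4136)  len=0.3798
  (v14,v18,v15) [++-] → (-1.09913, 0.855692, -0.4136)–(-1.02783, 1.02783, -0.4136)  len=0.1863
  (v15,v18,v19) [-+-] → (-1.09913, 0.855692, -0.4136)–(-1.4536, 0, -0.4136)  len=0.9262
  (v15,v19,v12) [--+] → (-1.56106, 0.3509, -0.4136)–(-1.20659, 1.20659, -0.4136)  len=0.9262
  (v12,v19,v16) [+-+] → (-1.56106, 0.3509, -0.4136)–(-1.7064, 0, -0.4136)  len=0.3798
  (v18,v22,v19) [++-] → (-1.3823, -0.172138, -0.4136)–(-1.4536, 0, -0.4136)  len=0.1863
  (v19,v22,v23) [-+-] → (-1.3823, -0.172138, -0.4136)–(-1.02783, -1.02783, -0.4136)  len=0.9262
  (v19,v23,v16) [--+] → (-1.35193, -0.855692, -0.4136)–(-1.7064, 0, -0.4136)  len=0.9262
  (v16,v23,v20) [+-+] → (-1.35193, -0.855692, -0.4136)–(-1.20659, -1.20659, -0.4136)  len=0.3798
  (v22,v26,v23) [++-] → (-0.855692, -1.09913, -0.4136)–(-1.02783, -1.02783, -0.4136)  len=0.1863
  (v23,v26,v27) [-+-] → (-0.855692, -1.09913, -0.4136)–(0, -1.4536, -0.4136)  len=0.9262
  (v23,v27,v20) [--+] → (-0.3509, -1.56106, -0.4136)–(-1.20659, -1.20659, -0.4136)  len=0.9262
  (v20,v27,v24) [+-+] → (-0.3509, -1.56106, -0.4136)–(0, -1.7064, -0.4136)  len=0.3798
  (v26,v30,v27) [++-] → (0.172138, -1.3823, -0.4136)–(0, -1.4536, -0.4136)  len=0.1863
  (v27,v30,v31) [-+-] → (0.172138, -1.3823, -0.4136)–(1.02783, -1.02783, -0.4136)  len=0.9262
  (v27,v31,v24) [--+] → (0.855692, -1.35193, -0.4136)–(0, -1.7064, -0.4136)  len=0.9262
  (v24,v31,v28) [+-+] → (0.855692, -1.35193, -0.4136)–(1.20659, -1.20659, -0.4136)  len=0.3798
  (v30,v2,v31) [++-] → (1.09913, -0.855692, -0.4136)–(1.02783, -1.02783, -0.4136)  len=0.1863
  (v31,v2,v3) [-+-] → (1.09913, -0.855692, -0.4136)–(1.4536, 0, -0.4136)  len=0.9262
  (v31,v3,v28) [--+] → (1.56106, -0.3509, -0.4136)–(1.20659, -1.20659, -0.4136)  len=0.9262
  (v28,v3,v0) [+-+] → (1.56106, -0.3509, -0.4136)–(1.7064, 0, -0.4136)  len=0.3798

Chained into 2 loop(s):
  loop 1: 16 segments, perimeter = 8.9002
  loop 2: 16 segments, perimeter = 10.4481
Total perimeter = 19.348


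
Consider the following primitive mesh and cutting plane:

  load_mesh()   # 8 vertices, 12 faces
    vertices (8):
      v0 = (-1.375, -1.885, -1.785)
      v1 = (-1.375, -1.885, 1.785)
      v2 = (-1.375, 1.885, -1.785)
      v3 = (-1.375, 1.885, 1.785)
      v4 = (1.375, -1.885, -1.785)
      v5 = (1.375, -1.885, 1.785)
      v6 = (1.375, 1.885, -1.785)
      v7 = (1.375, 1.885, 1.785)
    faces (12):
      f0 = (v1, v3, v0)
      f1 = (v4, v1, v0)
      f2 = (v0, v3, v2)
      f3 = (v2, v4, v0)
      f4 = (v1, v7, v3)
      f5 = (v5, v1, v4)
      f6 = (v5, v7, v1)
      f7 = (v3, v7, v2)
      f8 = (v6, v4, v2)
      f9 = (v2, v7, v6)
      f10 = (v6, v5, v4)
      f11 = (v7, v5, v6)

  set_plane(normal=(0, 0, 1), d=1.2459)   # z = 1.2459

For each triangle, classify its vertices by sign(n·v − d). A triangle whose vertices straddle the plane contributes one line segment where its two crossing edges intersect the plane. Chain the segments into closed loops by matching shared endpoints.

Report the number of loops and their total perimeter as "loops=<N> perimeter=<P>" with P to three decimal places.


Straddling triangles (8 of 12):
  (v1,v3,v0) [++-] → (-1.375, 1.3157, 1.2459)–(-1.375, -1.885, 1.2459)  len=3.2007
  (v4,v1,v0) [-+-] → (-0.959727, -1.885, 1.2459)–(-1.375, -1.885, 1.2459)  len=0.4153
  (v0,v3,v2) [-+-] → (-1.375, 1.3157, 1.2459)–(-1.375, 1.885, 1.2459)  len=0.5693
  (v5,v1,v4) [++-] → (-0.959727, -1.885, 1.2459)–(1.375, -1.885, 1.2459)  len=2.3347
  (v3,v7,v2) [++-] → (0.959727, 1.885, 1.2459)–(-1.375, 1.885, 1.2459)  len=2.3347
  (v2,v7,v6) [-+-] → (0.959727, 1.885, 1.2459)–(1.375, 1.885, 1.2459)  len=0.4153
  (v6,v5,v4) [-+-] → (1.375, -1.3157, 1.2459)–(1.375, -1.885, 1.2459)  len=0.5693
  (v7,v5,v6) [++-] → (1.375, -1.3157, 1.2459)–(1.375, 1.885, 1.2459)  len=3.2007

Chained into 1 loop(s):
  loop 1: 8 segments, perimeter = 13.0400
Total perimeter = 13.040

loops=1 perimeter=13.040


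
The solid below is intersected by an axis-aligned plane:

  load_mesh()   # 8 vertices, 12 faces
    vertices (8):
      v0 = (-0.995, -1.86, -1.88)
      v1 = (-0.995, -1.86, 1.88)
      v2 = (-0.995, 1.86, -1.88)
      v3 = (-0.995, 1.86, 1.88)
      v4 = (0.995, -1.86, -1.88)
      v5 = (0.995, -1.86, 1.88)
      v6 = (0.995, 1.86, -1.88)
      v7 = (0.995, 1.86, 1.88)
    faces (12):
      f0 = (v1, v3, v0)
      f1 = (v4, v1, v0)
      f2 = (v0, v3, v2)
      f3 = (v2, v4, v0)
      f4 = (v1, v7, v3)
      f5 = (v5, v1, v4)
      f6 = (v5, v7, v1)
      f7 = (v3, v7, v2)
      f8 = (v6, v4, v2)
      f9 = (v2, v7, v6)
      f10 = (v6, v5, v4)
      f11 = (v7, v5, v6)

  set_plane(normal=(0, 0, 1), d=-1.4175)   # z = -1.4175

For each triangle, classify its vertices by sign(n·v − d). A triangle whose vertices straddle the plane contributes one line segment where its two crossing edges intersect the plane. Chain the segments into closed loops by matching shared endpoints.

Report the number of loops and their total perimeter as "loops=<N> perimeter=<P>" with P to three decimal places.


Straddling triangles (8 of 12):
  (v1,v3,v0) [++-] → (-0.995, -1.40242, -1.4175)–(-0.995, -1.86, -1.4175)  len=0.4576
  (v4,v1,v0) [-+-] → (0.750219, -1.86, -1.4175)–(-0.995, -1.86, -1.4175)  len=1.7452
  (v0,v3,v2) [-+-] → (-0.995, -1.40242, -1.4175)–(-0.995, 1.86, -1.4175)  len=3.2624
  (v5,v1,v4) [++-] → (0.750219, -1.86, -1.4175)–(0.995, -1.86, -1.4175)  len=0.2448
  (v3,v7,v2) [++-] → (-0.750219, 1.86, -1.4175)–(-0.995, 1.86, -1.4175)  len=0.2448
  (v2,v7,v6) [-+-] → (-0.750219, 1.86, -1.4175)–(0.995, 1.86, -1.4175)  len=1.7452
  (v6,v5,v4) [-+-] → (0.995, 1.40242, -1.4175)–(0.995, -1.86, -1.4175)  len=3.2624
  (v7,v5,v6) [++-] → (0.995, 1.40242, -1.4175)–(0.995, 1.86, -1.4175)  len=0.4576

Chained into 1 loop(s):
  loop 1: 8 segments, perimeter = 11.4200
Total perimeter = 11.420

loops=1 perimeter=11.420


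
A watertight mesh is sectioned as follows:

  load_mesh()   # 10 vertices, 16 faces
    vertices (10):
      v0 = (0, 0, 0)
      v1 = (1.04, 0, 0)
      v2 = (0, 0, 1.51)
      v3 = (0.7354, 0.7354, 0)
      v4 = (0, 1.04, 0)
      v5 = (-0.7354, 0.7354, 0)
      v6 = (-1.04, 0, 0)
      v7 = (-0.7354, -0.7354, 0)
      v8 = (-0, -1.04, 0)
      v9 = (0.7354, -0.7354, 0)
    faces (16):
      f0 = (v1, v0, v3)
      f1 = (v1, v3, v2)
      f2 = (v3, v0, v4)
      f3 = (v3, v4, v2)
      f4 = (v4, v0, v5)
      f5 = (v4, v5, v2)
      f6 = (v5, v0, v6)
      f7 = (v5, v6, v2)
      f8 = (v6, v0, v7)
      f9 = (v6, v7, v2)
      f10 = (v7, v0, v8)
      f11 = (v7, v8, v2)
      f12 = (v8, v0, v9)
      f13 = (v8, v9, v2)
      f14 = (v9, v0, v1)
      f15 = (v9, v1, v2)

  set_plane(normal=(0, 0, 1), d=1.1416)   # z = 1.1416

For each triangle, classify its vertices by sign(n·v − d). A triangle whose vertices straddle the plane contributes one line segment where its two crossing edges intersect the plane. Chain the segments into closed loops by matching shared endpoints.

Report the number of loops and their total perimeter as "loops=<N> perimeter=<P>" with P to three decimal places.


loops=1 perimeter=1.554

Straddling triangles (8 of 16):
  (v1,v3,v2) [--+] → (0.179418, 0.179418, 1.1416)–(0.253732, 0, 1.1416)  len=0.1942
  (v3,v4,v2) [--+] → (0, 0.253732, 1.1416)–(0.179418, 0.179418, 1.1416)  len=0.1942
  (v4,v5,v2) [--+] → (-0.179418, 0.179418, 1.1416)–(0, 0.253732, 1.1416)  len=0.1942
  (v5,v6,v2) [--+] → (-0.253732, 0, 1.1416)–(-0.179418, 0.179418, 1.1416)  len=0.1942
  (v6,v7,v2) [--+] → (-0.179418, -0.179418, 1.1416)–(-0.253732, 0, 1.1416)  len=0.1942
  (v7,v8,v2) [--+] → (0, -0.253732, 1.1416)–(-0.179418, -0.179418, 1.1416)  len=0.1942
  (v8,v9,v2) [--+] → (0.179418, -0.179418, 1.1416)–(0, -0.253732, 1.1416)  len=0.1942
  (v9,v1,v2) [--+] → (0.253732, 0, 1.1416)–(0.179418, -0.179418, 1.1416)  len=0.1942

Chained into 1 loop(s):
  loop 1: 8 segments, perimeter = 1.5536
Total perimeter = 1.554


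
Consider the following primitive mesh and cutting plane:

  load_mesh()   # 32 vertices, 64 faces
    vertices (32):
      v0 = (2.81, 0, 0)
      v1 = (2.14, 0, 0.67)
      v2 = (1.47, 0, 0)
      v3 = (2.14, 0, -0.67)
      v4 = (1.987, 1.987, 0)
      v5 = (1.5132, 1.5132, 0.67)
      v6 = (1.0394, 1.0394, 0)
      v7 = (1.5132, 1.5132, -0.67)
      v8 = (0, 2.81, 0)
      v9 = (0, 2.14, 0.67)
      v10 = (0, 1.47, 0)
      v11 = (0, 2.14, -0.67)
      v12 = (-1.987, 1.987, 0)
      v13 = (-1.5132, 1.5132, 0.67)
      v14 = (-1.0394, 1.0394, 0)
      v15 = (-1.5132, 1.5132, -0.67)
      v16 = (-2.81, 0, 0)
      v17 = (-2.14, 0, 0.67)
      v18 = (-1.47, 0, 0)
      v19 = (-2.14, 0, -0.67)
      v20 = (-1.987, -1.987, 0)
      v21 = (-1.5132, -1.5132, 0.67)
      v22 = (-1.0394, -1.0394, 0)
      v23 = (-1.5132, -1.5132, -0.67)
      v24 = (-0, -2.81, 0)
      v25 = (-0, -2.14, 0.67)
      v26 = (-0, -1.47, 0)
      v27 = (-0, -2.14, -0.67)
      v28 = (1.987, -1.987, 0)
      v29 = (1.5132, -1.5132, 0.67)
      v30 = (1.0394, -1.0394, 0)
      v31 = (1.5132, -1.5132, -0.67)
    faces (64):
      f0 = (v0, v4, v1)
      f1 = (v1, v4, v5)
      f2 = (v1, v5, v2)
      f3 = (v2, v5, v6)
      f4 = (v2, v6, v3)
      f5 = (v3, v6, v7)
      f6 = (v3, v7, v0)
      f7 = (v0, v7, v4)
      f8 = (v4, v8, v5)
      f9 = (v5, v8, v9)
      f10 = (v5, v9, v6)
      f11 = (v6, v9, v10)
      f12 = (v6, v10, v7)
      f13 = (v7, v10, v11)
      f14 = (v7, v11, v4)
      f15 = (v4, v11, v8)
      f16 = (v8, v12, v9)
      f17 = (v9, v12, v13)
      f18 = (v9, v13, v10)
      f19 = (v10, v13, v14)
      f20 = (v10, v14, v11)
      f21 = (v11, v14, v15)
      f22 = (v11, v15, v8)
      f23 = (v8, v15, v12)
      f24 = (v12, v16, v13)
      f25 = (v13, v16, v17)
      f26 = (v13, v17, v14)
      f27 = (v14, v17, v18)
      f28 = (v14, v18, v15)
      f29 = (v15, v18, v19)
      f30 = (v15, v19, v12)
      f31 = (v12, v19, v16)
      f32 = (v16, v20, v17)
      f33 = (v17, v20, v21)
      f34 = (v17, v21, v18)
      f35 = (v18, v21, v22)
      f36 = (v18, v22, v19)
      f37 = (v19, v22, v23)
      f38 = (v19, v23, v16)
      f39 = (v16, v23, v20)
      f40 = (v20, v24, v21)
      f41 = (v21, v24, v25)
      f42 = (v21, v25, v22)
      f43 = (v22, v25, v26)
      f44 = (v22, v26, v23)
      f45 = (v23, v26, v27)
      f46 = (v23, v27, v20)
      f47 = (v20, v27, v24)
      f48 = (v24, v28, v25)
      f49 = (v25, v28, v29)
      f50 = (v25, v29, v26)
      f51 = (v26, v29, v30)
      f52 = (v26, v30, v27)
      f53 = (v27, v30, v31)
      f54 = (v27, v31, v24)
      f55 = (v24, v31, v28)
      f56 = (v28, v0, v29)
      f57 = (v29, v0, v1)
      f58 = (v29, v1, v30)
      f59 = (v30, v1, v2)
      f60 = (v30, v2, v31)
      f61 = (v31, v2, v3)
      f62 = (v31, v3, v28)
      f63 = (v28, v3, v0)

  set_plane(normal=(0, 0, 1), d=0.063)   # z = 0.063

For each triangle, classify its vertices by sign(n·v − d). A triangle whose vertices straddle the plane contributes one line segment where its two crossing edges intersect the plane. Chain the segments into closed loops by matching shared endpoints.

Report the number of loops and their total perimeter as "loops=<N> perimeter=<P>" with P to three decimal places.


Straddling triangles (32 of 64):
  (v0,v4,v1) [--+] → (2.00139, 1.80016, 0.063)–(2.747, 0, 0.063)  len=1.9485
  (v1,v4,v5) [+-+] → (2.00139, 1.80016, 0.063)–(1.94245, 1.94245, 0.063)  len=0.1540
  (v1,v5,v2) [++-] → (1.47406, 0.142286, 0.063)–(1.533, 0, 0.063)  len=0.1540
  (v2,v5,v6) [-+-] → (1.47406, 0.142286, 0.063)–(1.08395, 1.08395, 0.063)  len=1.0193
  (v4,v8,v5) [--+] → (0.142286, 2.68806, 0.063)–(1.94245, 1.94245, 0.063)  len=1.9485
  (v5,v8,v9) [+-+] → (0.142286, 2.68806, 0.063)–(0, 2.747, 0.063)  len=0.1540
  (v5,v9,v6) [++-] → (0.941665, 1.14289, 0.063)–(1.08395, 1.08395, 0.063)  len=0.1540
  (v6,v9,v10) [-+-] → (0.941665, 1.14289, 0.063)–(0, 1.533, 0.063)  len=1.0193
  (v8,v12,v9) [--+] → (-1.80016, 2.00139, 0.063)–(0, 2.747, 0.063)  len=1.9485
  (v9,v12,v13) [+-+] → (-1.80016, 2.00139, 0.063)–(-1.94245, 1.94245, 0.063)  len=0.1540
  (v9,v13,v10) [++-] → (-0.142286, 1.47406, 0.063)–(0, 1.533, 0.063)  len=0.1540
  (v10,v13,v14) [-+-] → (-0.142286, 1.47406, 0.063)–(-1.08395, 1.08395, 0.063)  len=1.0193
  (v12,v16,v13) [--+] → (-2.68806, 0.142286, 0.063)–(-1.94245, 1.94245, 0.063)  len=1.9485
  (v13,v16,v17) [+-+] → (-2.68806, 0.142286, 0.063)–(-2.747, 0, 0.063)  len=0.1540
  (v13,v17,v14) [++-] → (-1.14289, 0.941665, 0.063)–(-1.08395, 1.08395, 0.063)  len=0.1540
  (v14,v17,v18) [-+-] → (-1.14289, 0.941665, 0.063)–(-1.533, 0, 0.063)  len=1.0193
  (v16,v20,v17) [--+] → (-2.00139, -1.80016, 0.063)–(-2.747, 0, 0.063)  len=1.9485
  (v17,v20,v21) [+-+] → (-2.00139, -1.80016, 0.063)–(-1.94245, -1.94245, 0.063)  len=0.1540
  (v17,v21,v18) [++-] → (-1.47406, -0.142286, 0.063)–(-1.533, 0, 0.063)  len=0.1540
  (v18,v21,v22) [-+-] → (-1.47406, -0.142286, 0.063)–(-1.08395, -1.08395, 0.063)  len=1.0193
  (v20,v24,v21) [--+] → (-0.142286, -2.68806, 0.063)–(-1.94245, -1.94245, 0.063)  len=1.9485
  (v21,v24,v25) [+-+] → (-0.142286, -2.68806, 0.063)–(0, -2.747, 0.063)  len=0.1540
  (v21,v25,v22) [++-] → (-0.941665, -1.14289, 0.063)–(-1.08395, -1.08395, 0.063)  len=0.1540
  (v22,v25,v26) [-+-] → (-0.941665, -1.14289, 0.063)–(0, -1.533, 0.063)  len=1.0193
  (v24,v28,v25) [--+] → (1.80016, -2.00139, 0.063)–(0, -2.747, 0.063)  len=1.9485
  (v25,v28,v29) [+-+] → (1.80016, -2.00139, 0.063)–(1.94245, -1.94245, 0.063)  len=0.1540
  (v25,v29,v26) [++-] → (0.142286, -1.47406, 0.063)–(0, -1.533, 0.063)  len=0.1540
  (v26,v29,v30) [-+-] → (0.142286, -1.47406, 0.063)–(1.08395, -1.08395, 0.063)  len=1.0193
  (v28,v0,v29) [--+] → (2.68806, -0.142286, 0.063)–(1.94245, -1.94245, 0.063)  len=1.9485
  (v29,v0,v1) [+-+] → (2.68806, -0.142286, 0.063)–(2.747, 0, 0.063)  len=0.1540
  (v29,v1,v30) [++-] → (1.14289, -0.941665, 0.063)–(1.08395, -1.08395, 0.063)  len=0.1540
  (v30,v1,v2) [-+-] → (1.14289, -0.941665, 0.063)–(1.533, 0, 0.063)  len=1.0193

Chained into 2 loop(s):
  loop 1: 16 segments, perimeter = 16.8198
  loop 2: 16 segments, perimeter = 9.3863
Total perimeter = 26.206

loops=2 perimeter=26.206
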